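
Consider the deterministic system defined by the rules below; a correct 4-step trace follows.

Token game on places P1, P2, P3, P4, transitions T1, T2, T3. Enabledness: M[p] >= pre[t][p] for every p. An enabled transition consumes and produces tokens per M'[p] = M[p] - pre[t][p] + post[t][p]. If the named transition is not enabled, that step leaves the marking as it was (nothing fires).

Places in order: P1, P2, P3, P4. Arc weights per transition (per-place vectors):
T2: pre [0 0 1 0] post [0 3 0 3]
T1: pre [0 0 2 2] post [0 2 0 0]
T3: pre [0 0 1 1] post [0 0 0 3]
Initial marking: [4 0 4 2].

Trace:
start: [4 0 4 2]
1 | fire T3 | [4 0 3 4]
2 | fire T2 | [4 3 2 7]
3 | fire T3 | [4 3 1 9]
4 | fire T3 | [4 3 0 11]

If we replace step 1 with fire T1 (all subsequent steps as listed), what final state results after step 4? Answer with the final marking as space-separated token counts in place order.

4 5 0 5

(re-executing from step 1 with the substitution; state before step 1: [4 0 4 2])
1 | fire T1 | [4 2 2 0]
2 | fire T2 | [4 5 1 3]
3 | fire T3 | [4 5 0 5]
4 | fire T3 | [4 5 0 5]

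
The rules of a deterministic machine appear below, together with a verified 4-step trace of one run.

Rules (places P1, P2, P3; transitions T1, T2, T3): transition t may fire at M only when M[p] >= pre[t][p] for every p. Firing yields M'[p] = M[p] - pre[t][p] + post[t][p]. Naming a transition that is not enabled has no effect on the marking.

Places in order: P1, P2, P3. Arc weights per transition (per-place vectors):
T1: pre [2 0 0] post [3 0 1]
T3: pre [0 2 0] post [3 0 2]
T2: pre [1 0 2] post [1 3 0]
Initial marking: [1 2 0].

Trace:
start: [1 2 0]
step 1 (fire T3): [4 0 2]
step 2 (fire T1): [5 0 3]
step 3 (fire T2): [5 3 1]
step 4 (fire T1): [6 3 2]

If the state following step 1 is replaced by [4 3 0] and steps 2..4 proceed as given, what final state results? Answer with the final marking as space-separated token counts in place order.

6 3 2

state after step 1 := [4 3 0]
step 2 (fire T1): [5 3 1]
step 3 (fire T2): [5 3 1]
step 4 (fire T1): [6 3 2]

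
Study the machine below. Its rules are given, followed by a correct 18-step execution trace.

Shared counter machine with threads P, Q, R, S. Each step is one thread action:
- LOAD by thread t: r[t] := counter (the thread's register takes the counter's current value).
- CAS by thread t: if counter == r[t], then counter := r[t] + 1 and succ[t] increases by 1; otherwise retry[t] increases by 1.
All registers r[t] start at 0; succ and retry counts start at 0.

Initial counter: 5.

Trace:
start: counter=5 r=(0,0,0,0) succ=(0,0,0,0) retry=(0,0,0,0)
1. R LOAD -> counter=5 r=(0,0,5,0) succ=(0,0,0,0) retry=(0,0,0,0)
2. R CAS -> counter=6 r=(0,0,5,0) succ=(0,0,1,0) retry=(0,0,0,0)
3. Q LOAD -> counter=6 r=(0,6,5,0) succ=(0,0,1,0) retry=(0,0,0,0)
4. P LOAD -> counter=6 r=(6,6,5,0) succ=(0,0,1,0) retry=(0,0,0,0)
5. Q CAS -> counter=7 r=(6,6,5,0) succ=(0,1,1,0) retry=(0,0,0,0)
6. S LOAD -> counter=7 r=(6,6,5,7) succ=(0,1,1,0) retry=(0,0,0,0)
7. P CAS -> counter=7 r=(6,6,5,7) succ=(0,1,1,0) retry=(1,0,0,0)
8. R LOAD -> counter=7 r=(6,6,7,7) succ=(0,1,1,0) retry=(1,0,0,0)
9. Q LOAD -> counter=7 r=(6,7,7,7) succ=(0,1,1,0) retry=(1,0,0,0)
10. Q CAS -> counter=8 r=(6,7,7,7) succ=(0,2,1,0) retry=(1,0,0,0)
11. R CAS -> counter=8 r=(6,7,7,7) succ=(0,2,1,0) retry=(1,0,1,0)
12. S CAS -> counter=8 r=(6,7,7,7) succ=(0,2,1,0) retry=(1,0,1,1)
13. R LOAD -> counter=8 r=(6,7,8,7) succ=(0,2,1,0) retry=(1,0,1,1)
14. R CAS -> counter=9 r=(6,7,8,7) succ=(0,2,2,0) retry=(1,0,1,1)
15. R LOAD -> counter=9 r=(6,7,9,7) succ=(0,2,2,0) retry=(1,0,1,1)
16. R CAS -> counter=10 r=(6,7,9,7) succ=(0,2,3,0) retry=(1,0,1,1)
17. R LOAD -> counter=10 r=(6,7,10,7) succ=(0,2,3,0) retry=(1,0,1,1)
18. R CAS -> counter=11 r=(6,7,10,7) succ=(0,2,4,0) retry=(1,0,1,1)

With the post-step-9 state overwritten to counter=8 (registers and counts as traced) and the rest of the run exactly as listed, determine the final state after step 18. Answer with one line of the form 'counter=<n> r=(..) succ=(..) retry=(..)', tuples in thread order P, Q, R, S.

state after step 9 := counter=8 r=(6,7,7,7) succ=(0,1,1,0) retry=(1,0,0,0)
10. Q CAS -> counter=8 r=(6,7,7,7) succ=(0,1,1,0) retry=(1,1,0,0)
11. R CAS -> counter=8 r=(6,7,7,7) succ=(0,1,1,0) retry=(1,1,1,0)
12. S CAS -> counter=8 r=(6,7,7,7) succ=(0,1,1,0) retry=(1,1,1,1)
13. R LOAD -> counter=8 r=(6,7,8,7) succ=(0,1,1,0) retry=(1,1,1,1)
14. R CAS -> counter=9 r=(6,7,8,7) succ=(0,1,2,0) retry=(1,1,1,1)
15. R LOAD -> counter=9 r=(6,7,9,7) succ=(0,1,2,0) retry=(1,1,1,1)
16. R CAS -> counter=10 r=(6,7,9,7) succ=(0,1,3,0) retry=(1,1,1,1)
17. R LOAD -> counter=10 r=(6,7,10,7) succ=(0,1,3,0) retry=(1,1,1,1)
18. R CAS -> counter=11 r=(6,7,10,7) succ=(0,1,4,0) retry=(1,1,1,1)

counter=11 r=(6,7,10,7) succ=(0,1,4,0) retry=(1,1,1,1)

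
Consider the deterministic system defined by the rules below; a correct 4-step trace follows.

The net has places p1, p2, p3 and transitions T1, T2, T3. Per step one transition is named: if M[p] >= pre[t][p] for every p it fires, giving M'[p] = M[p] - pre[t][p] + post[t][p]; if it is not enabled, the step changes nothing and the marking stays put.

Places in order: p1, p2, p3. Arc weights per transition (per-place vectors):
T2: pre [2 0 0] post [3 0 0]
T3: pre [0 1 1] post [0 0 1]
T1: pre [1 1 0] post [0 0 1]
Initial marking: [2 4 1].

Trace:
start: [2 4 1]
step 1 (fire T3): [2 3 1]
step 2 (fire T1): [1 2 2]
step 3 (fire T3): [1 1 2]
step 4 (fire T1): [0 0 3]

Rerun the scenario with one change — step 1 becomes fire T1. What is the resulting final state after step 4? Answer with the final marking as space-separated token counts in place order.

0 1 3

(re-executing from step 1 with the substitution; state before step 1: [2 4 1])
step 1 (fire T1): [1 3 2]
step 2 (fire T1): [0 2 3]
step 3 (fire T3): [0 1 3]
step 4 (fire T1): [0 1 3]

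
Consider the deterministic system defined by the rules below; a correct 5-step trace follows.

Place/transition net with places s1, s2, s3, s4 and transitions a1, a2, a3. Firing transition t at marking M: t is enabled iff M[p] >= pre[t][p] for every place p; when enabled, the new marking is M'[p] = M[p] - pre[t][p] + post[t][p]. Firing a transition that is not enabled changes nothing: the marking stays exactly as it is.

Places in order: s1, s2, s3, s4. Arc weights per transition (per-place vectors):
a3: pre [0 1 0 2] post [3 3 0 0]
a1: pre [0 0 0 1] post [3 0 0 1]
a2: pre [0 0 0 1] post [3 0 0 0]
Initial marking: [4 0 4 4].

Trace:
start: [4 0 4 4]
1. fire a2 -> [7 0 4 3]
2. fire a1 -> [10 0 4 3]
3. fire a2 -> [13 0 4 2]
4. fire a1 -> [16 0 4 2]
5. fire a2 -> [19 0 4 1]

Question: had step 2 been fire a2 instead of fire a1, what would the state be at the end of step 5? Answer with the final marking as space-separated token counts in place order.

19 0 4 0

(re-executing from step 2 with the substitution; state before step 2: [7 0 4 3])
2. fire a2 -> [10 0 4 2]
3. fire a2 -> [13 0 4 1]
4. fire a1 -> [16 0 4 1]
5. fire a2 -> [19 0 4 0]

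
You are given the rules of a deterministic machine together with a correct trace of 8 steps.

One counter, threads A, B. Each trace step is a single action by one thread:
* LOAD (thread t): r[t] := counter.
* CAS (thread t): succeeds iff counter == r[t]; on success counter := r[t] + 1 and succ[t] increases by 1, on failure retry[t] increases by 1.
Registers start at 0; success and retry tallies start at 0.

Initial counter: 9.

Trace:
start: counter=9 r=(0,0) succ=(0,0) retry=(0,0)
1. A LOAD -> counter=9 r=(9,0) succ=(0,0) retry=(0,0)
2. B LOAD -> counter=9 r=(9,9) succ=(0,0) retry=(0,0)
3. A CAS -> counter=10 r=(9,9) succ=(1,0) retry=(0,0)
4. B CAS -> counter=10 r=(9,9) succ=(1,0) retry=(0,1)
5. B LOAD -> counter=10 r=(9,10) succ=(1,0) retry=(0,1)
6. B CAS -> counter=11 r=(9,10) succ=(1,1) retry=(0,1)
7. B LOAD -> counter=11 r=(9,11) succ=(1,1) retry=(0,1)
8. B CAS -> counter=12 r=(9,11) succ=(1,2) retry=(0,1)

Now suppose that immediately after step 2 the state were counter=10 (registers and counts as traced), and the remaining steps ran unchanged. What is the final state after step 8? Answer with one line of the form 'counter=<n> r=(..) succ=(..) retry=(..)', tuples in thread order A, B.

counter=12 r=(9,11) succ=(0,2) retry=(1,1)

state after step 2 := counter=10 r=(9,9) succ=(0,0) retry=(0,0)
3. A CAS -> counter=10 r=(9,9) succ=(0,0) retry=(1,0)
4. B CAS -> counter=10 r=(9,9) succ=(0,0) retry=(1,1)
5. B LOAD -> counter=10 r=(9,10) succ=(0,0) retry=(1,1)
6. B CAS -> counter=11 r=(9,10) succ=(0,1) retry=(1,1)
7. B LOAD -> counter=11 r=(9,11) succ=(0,1) retry=(1,1)
8. B CAS -> counter=12 r=(9,11) succ=(0,2) retry=(1,1)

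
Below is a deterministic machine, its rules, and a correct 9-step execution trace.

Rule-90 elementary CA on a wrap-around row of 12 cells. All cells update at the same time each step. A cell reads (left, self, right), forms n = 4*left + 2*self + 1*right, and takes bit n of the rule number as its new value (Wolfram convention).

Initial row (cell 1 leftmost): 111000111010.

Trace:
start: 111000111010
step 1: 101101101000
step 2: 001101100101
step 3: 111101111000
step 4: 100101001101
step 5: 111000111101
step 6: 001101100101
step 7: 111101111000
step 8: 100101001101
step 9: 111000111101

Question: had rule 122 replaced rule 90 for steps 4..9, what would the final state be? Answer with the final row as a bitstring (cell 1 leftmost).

110000011000

(re-executing steps 4..9 under rule 122; state before step 4: 111101111000)
step 4: 100111001101
step 5: 111101111111
step 6: 000111000000
step 7: 001101100000
step 8: 011111110000
step 9: 110000011000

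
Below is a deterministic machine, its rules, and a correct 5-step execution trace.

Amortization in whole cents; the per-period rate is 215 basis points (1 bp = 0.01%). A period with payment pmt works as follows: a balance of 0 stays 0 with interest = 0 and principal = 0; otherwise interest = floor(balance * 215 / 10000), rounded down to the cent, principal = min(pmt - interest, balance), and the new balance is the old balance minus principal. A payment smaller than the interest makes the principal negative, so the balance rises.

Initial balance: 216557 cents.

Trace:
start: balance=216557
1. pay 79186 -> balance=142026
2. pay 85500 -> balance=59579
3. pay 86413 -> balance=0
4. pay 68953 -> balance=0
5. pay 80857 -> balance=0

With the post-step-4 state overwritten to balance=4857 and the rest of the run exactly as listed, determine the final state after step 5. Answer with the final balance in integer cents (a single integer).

state after step 4 := balance=4857
5. pay 80857 -> balance=0

0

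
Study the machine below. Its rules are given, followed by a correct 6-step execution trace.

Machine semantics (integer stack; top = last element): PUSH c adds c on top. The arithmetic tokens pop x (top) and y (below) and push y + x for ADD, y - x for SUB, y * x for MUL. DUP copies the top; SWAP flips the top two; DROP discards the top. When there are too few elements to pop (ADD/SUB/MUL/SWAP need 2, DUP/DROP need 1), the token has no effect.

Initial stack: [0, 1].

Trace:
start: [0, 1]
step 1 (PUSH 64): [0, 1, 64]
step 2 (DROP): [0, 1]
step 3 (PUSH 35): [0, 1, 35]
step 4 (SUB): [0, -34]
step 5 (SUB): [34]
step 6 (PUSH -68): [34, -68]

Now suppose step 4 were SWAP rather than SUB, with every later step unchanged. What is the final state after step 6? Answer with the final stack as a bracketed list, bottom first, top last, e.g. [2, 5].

[0, 34, -68]

(re-executing from step 4 with the substitution; state before step 4: [0, 1, 35])
step 4 (SWAP): [0, 35, 1]
step 5 (SUB): [0, 34]
step 6 (PUSH -68): [0, 34, -68]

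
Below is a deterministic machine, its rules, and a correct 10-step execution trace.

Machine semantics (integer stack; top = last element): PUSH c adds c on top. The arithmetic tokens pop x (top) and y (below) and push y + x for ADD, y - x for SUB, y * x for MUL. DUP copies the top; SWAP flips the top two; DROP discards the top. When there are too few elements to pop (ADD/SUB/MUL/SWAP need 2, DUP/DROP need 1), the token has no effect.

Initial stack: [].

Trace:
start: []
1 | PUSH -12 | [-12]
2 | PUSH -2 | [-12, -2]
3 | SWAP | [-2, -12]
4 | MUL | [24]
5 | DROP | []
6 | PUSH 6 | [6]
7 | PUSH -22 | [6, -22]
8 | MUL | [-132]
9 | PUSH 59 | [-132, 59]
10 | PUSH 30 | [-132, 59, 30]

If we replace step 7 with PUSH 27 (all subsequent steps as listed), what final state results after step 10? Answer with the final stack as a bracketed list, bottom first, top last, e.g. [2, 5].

(re-executing from step 7 with the substitution; state before step 7: [6])
7 | PUSH 27 | [6, 27]
8 | MUL | [162]
9 | PUSH 59 | [162, 59]
10 | PUSH 30 | [162, 59, 30]

[162, 59, 30]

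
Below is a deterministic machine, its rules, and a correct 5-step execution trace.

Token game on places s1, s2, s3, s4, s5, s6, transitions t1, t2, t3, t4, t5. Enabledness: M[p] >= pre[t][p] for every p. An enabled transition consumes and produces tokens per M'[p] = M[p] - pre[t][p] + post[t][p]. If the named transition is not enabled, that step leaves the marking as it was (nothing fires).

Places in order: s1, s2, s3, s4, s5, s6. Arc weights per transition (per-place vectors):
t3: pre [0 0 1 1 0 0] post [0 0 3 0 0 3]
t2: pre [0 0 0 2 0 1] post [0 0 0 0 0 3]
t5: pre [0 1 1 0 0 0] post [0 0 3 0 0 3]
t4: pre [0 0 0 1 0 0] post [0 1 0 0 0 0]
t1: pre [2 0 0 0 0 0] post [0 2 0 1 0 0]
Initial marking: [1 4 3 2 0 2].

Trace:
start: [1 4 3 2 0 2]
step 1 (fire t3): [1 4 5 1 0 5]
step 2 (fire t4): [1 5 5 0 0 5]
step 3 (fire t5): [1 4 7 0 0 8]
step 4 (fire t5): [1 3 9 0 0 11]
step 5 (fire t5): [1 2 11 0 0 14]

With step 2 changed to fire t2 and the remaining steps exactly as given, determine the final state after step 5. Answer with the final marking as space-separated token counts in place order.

(re-executing from step 2 with the substitution; state before step 2: [1 4 5 1 0 5])
step 2 (fire t2): [1 4 5 1 0 5]
step 3 (fire t5): [1 3 7 1 0 8]
step 4 (fire t5): [1 2 9 1 0 11]
step 5 (fire t5): [1 1 11 1 0 14]

1 1 11 1 0 14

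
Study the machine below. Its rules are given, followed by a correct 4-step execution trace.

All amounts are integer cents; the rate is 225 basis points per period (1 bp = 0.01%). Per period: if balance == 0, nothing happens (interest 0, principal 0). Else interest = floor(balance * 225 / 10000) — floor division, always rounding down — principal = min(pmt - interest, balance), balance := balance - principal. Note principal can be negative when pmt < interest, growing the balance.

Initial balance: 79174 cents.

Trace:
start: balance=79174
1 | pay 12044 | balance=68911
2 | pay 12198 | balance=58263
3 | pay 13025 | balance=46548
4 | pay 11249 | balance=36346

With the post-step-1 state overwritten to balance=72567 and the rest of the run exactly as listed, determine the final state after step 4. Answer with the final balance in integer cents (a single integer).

state after step 1 := balance=72567
2 | pay 12198 | balance=62001
3 | pay 13025 | balance=50371
4 | pay 11249 | balance=40255

40255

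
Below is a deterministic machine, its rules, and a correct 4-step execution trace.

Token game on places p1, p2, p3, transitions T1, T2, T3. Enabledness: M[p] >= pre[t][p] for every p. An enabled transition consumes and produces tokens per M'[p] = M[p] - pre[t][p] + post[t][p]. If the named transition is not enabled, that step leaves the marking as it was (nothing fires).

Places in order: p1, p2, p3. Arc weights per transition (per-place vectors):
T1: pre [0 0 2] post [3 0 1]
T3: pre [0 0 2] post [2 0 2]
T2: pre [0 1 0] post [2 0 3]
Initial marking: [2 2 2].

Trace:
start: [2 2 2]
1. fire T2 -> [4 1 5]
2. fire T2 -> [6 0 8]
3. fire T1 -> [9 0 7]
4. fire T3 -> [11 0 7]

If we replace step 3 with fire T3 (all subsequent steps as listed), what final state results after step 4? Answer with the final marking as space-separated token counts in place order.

(re-executing from step 3 with the substitution; state before step 3: [6 0 8])
3. fire T3 -> [8 0 8]
4. fire T3 -> [10 0 8]

10 0 8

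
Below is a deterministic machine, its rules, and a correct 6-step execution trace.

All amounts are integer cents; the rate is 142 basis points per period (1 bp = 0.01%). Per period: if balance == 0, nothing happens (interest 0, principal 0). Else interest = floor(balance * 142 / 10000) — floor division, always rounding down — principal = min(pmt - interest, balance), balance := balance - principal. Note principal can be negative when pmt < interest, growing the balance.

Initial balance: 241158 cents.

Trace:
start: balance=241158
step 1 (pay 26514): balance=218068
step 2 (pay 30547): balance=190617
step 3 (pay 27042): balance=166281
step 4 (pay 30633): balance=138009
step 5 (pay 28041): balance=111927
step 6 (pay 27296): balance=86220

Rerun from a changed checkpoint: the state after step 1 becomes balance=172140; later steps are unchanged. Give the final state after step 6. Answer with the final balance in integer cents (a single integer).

36938

state after step 1 := balance=172140
step 2 (pay 30547): balance=144037
step 3 (pay 27042): balance=119040
step 4 (pay 30633): balance=90097
step 5 (pay 28041): balance=63335
step 6 (pay 27296): balance=36938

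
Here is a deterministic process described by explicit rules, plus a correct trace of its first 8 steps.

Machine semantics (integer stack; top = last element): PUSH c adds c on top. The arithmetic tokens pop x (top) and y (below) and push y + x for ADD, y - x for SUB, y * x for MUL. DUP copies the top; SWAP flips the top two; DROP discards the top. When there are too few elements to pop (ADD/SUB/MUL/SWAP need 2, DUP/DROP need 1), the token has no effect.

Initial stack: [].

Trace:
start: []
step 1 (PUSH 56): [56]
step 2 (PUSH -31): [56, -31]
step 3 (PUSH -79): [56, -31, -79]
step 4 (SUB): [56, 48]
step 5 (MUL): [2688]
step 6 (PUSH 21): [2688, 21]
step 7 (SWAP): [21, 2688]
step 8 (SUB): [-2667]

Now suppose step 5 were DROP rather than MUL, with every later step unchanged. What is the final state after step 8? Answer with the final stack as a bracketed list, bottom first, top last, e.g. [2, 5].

(re-executing from step 5 with the substitution; state before step 5: [56, 48])
step 5 (DROP): [56]
step 6 (PUSH 21): [56, 21]
step 7 (SWAP): [21, 56]
step 8 (SUB): [-35]

[-35]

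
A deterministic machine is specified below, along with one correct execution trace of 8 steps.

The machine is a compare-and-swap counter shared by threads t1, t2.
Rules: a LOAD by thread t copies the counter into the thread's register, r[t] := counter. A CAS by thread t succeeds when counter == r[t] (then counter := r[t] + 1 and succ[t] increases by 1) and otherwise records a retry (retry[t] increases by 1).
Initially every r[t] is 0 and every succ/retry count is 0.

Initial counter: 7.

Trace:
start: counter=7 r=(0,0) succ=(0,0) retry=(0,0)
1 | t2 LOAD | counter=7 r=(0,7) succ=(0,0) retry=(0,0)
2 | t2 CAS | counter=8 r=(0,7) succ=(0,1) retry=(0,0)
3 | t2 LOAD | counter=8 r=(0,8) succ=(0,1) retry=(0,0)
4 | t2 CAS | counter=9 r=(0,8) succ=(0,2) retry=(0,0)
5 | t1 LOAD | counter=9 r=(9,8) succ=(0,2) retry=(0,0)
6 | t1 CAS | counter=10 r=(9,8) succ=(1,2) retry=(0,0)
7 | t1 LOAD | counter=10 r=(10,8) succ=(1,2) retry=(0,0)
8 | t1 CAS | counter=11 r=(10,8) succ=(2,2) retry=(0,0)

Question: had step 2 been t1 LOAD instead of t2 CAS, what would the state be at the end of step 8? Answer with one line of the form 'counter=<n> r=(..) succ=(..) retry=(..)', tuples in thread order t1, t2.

counter=10 r=(9,7) succ=(2,1) retry=(0,0)

(re-executing from step 2 with the substitution; state before step 2: counter=7 r=(0,7) succ=(0,0) retry=(0,0))
2 | t1 LOAD | counter=7 r=(7,7) succ=(0,0) retry=(0,0)
3 | t2 LOAD | counter=7 r=(7,7) succ=(0,0) retry=(0,0)
4 | t2 CAS | counter=8 r=(7,7) succ=(0,1) retry=(0,0)
5 | t1 LOAD | counter=8 r=(8,7) succ=(0,1) retry=(0,0)
6 | t1 CAS | counter=9 r=(8,7) succ=(1,1) retry=(0,0)
7 | t1 LOAD | counter=9 r=(9,7) succ=(1,1) retry=(0,0)
8 | t1 CAS | counter=10 r=(9,7) succ=(2,1) retry=(0,0)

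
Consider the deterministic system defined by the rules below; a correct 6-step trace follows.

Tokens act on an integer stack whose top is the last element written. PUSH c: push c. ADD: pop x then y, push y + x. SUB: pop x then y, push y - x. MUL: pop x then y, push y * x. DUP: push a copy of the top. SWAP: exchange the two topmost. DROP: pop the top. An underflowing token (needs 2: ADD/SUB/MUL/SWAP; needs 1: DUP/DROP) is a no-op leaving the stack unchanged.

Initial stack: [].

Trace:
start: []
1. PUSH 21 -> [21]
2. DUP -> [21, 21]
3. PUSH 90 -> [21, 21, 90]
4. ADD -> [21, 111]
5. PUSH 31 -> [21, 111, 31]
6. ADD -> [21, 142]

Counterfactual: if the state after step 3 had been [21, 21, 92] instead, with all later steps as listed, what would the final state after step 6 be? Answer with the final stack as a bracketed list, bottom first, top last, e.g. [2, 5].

[21, 144]

state after step 3 := [21, 21, 92]
4. ADD -> [21, 113]
5. PUSH 31 -> [21, 113, 31]
6. ADD -> [21, 144]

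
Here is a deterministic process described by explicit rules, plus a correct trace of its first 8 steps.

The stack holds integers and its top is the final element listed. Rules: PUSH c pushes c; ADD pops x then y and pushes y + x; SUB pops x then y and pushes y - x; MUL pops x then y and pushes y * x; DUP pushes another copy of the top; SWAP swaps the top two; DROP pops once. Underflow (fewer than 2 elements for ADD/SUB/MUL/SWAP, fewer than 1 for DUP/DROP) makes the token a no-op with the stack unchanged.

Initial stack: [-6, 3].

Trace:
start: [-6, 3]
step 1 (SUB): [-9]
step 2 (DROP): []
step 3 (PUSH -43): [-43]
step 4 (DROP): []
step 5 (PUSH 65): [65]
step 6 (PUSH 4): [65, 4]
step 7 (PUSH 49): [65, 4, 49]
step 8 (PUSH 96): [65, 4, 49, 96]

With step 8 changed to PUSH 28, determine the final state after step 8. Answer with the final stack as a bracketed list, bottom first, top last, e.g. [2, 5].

(re-executing from step 8 with the substitution; state before step 8: [65, 4, 49])
step 8 (PUSH 28): [65, 4, 49, 28]

[65, 4, 49, 28]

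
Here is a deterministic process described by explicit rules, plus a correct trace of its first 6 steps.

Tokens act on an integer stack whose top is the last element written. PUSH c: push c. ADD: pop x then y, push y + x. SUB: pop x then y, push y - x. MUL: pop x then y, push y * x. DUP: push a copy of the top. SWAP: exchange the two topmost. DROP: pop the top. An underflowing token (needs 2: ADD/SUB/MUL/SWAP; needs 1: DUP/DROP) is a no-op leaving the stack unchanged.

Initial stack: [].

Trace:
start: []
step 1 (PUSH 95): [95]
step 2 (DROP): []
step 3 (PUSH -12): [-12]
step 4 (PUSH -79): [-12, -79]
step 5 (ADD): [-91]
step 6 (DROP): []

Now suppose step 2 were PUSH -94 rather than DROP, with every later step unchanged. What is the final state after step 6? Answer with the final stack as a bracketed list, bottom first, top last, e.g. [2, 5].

[95, -94]

(re-executing from step 2 with the substitution; state before step 2: [95])
step 2 (PUSH -94): [95, -94]
step 3 (PUSH -12): [95, -94, -12]
step 4 (PUSH -79): [95, -94, -12, -79]
step 5 (ADD): [95, -94, -91]
step 6 (DROP): [95, -94]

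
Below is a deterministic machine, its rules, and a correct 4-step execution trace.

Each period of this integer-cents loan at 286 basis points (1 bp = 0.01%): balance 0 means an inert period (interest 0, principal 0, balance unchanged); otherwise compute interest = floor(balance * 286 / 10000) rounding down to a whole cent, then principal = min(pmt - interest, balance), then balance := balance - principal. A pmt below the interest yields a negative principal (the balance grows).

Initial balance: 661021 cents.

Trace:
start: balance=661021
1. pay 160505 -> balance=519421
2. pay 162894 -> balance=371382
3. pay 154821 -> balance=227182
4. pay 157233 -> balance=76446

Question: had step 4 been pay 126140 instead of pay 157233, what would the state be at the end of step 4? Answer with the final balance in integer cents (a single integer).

107539

(re-executing from step 4 with the substitution; state before step 4: balance=227182)
4. pay 126140 -> balance=107539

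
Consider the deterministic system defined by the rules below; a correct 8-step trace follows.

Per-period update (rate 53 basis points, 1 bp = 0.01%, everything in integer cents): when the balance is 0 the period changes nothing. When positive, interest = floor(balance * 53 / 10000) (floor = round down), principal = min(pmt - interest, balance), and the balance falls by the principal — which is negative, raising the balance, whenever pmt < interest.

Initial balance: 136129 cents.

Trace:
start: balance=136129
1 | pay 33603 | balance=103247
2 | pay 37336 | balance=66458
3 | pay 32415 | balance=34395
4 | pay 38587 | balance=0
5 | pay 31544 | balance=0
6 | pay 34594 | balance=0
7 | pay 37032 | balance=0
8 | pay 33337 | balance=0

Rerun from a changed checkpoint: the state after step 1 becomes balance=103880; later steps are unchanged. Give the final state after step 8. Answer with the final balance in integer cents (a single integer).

state after step 1 := balance=103880
2 | pay 37336 | balance=67094
3 | pay 32415 | balance=35034
4 | pay 38587 | balance=0
5 | pay 31544 | balance=0
6 | pay 34594 | balance=0
7 | pay 37032 | balance=0
8 | pay 33337 | balance=0

0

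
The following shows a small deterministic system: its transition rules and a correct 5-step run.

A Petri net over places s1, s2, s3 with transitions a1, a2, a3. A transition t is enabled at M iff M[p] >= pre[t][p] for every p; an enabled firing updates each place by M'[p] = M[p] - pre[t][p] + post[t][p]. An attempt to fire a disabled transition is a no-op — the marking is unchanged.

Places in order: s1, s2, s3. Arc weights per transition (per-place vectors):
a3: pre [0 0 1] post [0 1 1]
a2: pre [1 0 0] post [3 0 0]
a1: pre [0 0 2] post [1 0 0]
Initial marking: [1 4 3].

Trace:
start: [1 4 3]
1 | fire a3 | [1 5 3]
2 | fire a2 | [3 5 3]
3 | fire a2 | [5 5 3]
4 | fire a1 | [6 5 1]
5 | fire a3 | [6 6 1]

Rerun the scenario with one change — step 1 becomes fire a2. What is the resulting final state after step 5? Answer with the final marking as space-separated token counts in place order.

(re-executing from step 1 with the substitution; state before step 1: [1 4 3])
1 | fire a2 | [3 4 3]
2 | fire a2 | [5 4 3]
3 | fire a2 | [7 4 3]
4 | fire a1 | [8 4 1]
5 | fire a3 | [8 5 1]

8 5 1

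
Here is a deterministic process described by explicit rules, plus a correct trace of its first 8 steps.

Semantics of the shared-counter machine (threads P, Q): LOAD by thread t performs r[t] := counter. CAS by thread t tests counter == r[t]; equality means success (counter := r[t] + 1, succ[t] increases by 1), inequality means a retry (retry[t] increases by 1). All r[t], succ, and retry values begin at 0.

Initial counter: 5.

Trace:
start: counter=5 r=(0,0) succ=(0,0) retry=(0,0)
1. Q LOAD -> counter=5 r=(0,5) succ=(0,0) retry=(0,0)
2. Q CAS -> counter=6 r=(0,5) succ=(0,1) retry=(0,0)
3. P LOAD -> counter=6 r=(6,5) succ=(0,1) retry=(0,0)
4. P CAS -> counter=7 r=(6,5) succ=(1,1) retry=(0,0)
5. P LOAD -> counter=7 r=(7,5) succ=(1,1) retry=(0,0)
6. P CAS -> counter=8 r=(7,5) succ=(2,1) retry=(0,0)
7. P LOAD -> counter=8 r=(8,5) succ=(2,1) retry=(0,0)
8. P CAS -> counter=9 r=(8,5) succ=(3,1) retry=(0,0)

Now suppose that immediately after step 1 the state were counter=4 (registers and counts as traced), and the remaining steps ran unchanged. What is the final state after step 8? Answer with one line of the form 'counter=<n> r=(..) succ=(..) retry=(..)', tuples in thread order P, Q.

state after step 1 := counter=4 r=(0,5) succ=(0,0) retry=(0,0)
2. Q CAS -> counter=4 r=(0,5) succ=(0,0) retry=(0,1)
3. P LOAD -> counter=4 r=(4,5) succ=(0,0) retry=(0,1)
4. P CAS -> counter=5 r=(4,5) succ=(1,0) retry=(0,1)
5. P LOAD -> counter=5 r=(5,5) succ=(1,0) retry=(0,1)
6. P CAS -> counter=6 r=(5,5) succ=(2,0) retry=(0,1)
7. P LOAD -> counter=6 r=(6,5) succ=(2,0) retry=(0,1)
8. P CAS -> counter=7 r=(6,5) succ=(3,0) retry=(0,1)

counter=7 r=(6,5) succ=(3,0) retry=(0,1)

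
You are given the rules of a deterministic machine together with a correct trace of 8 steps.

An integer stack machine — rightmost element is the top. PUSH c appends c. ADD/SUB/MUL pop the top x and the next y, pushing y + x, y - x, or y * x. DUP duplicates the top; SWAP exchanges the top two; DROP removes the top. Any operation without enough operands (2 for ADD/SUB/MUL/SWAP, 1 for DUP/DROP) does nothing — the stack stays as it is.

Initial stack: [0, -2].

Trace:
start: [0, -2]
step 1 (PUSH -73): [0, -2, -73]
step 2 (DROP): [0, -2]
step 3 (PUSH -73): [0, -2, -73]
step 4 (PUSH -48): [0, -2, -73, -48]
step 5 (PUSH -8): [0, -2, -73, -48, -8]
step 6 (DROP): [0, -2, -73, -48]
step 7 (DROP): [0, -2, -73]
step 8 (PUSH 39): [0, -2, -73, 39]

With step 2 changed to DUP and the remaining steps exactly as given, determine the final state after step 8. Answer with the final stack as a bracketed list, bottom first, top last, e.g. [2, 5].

[0, -2, -73, -73, -73, 39]

(re-executing from step 2 with the substitution; state before step 2: [0, -2, -73])
step 2 (DUP): [0, -2, -73, -73]
step 3 (PUSH -73): [0, -2, -73, -73, -73]
step 4 (PUSH -48): [0, -2, -73, -73, -73, -48]
step 5 (PUSH -8): [0, -2, -73, -73, -73, -48, -8]
step 6 (DROP): [0, -2, -73, -73, -73, -48]
step 7 (DROP): [0, -2, -73, -73, -73]
step 8 (PUSH 39): [0, -2, -73, -73, -73, 39]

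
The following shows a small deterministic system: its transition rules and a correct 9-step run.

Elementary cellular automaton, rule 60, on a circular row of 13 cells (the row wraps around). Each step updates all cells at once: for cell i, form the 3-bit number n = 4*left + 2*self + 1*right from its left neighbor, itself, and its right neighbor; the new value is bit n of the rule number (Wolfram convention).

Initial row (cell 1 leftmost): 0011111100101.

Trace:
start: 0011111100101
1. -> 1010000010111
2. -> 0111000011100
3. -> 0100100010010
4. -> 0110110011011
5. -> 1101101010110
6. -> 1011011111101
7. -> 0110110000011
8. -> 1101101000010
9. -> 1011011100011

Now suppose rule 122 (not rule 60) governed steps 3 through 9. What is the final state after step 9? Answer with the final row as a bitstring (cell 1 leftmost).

(re-executing steps 3..9 under rule 122; state before step 3: 0111000011100)
3. -> 1101100110110
4. -> 1111111111111
5. -> 0000000000000
6. -> 0000000000000
7. -> 0000000000000
8. -> 0000000000000
9. -> 0000000000000

0000000000000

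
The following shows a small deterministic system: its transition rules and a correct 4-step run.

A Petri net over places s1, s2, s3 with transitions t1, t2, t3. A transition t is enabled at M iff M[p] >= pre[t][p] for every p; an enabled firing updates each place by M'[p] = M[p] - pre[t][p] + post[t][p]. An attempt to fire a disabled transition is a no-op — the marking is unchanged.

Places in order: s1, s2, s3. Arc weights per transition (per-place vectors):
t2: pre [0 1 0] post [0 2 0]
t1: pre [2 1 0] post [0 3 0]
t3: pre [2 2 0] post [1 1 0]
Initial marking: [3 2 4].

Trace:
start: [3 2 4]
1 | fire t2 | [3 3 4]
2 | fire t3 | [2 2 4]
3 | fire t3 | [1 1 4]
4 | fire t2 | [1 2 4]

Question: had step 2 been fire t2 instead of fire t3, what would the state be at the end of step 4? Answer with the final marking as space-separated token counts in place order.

2 4 4

(re-executing from step 2 with the substitution; state before step 2: [3 3 4])
2 | fire t2 | [3 4 4]
3 | fire t3 | [2 3 4]
4 | fire t2 | [2 4 4]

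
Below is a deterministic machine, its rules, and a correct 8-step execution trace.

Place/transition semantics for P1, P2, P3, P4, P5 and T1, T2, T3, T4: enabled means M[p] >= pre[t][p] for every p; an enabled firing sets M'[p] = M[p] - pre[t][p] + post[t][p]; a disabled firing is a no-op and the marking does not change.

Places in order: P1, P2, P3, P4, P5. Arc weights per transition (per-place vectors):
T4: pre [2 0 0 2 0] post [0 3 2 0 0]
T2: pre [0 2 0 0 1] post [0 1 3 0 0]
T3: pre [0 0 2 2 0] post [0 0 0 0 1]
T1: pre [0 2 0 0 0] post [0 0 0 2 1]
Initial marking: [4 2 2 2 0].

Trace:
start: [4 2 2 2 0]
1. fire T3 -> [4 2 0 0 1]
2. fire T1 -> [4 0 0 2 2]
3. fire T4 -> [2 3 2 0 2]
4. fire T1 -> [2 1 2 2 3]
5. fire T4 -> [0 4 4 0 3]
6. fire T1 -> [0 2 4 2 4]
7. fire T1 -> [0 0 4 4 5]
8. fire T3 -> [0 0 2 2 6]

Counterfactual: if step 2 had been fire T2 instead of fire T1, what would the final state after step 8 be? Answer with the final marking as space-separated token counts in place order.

4 1 3 0 0

(re-executing from step 2 with the substitution; state before step 2: [4 2 0 0 1])
2. fire T2 -> [4 1 3 0 0]
3. fire T4 -> [4 1 3 0 0]
4. fire T1 -> [4 1 3 0 0]
5. fire T4 -> [4 1 3 0 0]
6. fire T1 -> [4 1 3 0 0]
7. fire T1 -> [4 1 3 0 0]
8. fire T3 -> [4 1 3 0 0]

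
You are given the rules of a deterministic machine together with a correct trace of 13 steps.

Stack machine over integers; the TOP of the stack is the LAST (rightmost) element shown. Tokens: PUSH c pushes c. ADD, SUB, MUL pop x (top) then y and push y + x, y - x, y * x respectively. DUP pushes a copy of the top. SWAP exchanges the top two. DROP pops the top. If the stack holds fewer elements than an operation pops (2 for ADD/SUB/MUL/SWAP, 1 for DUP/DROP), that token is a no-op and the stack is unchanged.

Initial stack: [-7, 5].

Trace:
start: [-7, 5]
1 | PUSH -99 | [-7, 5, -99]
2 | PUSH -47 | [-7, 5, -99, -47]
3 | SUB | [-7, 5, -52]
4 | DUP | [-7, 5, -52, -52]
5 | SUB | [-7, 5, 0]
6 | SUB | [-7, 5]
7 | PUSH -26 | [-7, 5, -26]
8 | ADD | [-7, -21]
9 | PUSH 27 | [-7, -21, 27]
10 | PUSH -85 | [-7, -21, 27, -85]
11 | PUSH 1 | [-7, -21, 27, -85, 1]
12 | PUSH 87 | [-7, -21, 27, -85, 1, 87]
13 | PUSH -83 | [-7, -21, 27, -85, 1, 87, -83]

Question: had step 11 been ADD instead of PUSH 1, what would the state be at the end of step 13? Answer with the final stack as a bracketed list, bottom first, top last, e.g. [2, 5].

[-7, -21, -58, 87, -83]

(re-executing from step 11 with the substitution; state before step 11: [-7, -21, 27, -85])
11 | ADD | [-7, -21, -58]
12 | PUSH 87 | [-7, -21, -58, 87]
13 | PUSH -83 | [-7, -21, -58, 87, -83]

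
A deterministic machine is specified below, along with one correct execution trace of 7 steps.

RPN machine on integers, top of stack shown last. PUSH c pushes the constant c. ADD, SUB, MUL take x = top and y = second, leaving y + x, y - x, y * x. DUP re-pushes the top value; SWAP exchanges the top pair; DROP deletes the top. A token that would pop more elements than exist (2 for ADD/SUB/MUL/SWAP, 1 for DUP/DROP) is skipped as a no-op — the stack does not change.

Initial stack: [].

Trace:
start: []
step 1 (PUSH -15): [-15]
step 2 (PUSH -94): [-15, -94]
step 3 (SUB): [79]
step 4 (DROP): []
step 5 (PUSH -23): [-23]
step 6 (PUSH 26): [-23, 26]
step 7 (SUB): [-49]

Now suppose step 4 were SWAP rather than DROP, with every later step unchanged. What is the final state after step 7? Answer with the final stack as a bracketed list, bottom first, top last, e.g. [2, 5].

(re-executing from step 4 with the substitution; state before step 4: [79])
step 4 (SWAP): [79]
step 5 (PUSH -23): [79, -23]
step 6 (PUSH 26): [79, -23, 26]
step 7 (SUB): [79, -49]

[79, -49]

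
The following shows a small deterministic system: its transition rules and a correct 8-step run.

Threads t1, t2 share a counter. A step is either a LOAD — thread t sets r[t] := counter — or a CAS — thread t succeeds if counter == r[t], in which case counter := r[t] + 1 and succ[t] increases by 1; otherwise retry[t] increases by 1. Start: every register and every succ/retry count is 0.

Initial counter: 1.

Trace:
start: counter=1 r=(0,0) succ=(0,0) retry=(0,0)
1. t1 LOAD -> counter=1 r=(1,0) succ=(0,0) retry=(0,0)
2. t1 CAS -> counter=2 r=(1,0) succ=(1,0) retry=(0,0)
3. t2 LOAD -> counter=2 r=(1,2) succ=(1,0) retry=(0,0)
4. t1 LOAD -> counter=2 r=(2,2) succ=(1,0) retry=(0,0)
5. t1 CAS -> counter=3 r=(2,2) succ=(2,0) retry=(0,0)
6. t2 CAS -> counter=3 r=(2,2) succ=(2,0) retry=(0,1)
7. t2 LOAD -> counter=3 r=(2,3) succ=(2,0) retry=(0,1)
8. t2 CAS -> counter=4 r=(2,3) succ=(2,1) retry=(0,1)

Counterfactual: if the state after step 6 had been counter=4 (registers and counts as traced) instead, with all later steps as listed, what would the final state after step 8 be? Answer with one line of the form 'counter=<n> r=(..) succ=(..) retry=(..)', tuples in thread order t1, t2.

counter=5 r=(2,4) succ=(2,1) retry=(0,1)

state after step 6 := counter=4 r=(2,2) succ=(2,0) retry=(0,1)
7. t2 LOAD -> counter=4 r=(2,4) succ=(2,0) retry=(0,1)
8. t2 CAS -> counter=5 r=(2,4) succ=(2,1) retry=(0,1)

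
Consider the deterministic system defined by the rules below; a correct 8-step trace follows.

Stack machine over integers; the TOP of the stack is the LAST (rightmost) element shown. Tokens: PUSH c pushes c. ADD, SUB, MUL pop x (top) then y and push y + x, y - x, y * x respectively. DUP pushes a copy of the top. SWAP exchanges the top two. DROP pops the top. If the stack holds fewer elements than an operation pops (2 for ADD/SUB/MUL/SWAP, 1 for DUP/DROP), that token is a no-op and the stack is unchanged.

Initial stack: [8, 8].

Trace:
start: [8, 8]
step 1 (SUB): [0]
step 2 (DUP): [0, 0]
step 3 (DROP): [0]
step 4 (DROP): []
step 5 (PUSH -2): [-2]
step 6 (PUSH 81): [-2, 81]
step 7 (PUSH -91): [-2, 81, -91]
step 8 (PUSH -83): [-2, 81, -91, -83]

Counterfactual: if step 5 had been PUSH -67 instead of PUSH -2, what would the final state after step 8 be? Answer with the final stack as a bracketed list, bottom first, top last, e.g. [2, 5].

(re-executing from step 5 with the substitution; state before step 5: [])
step 5 (PUSH -67): [-67]
step 6 (PUSH 81): [-67, 81]
step 7 (PUSH -91): [-67, 81, -91]
step 8 (PUSH -83): [-67, 81, -91, -83]

[-67, 81, -91, -83]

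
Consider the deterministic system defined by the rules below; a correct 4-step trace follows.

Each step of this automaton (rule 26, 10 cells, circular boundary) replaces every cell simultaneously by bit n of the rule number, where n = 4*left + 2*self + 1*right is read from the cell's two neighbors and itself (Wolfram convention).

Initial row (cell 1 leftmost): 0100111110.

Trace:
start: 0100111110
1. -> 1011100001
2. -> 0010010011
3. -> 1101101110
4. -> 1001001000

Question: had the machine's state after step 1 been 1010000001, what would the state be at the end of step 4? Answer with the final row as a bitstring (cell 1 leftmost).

0000011100

state after step 1 := 1010000001
2. -> 0001000011
3. -> 1010100110
4. -> 0000011100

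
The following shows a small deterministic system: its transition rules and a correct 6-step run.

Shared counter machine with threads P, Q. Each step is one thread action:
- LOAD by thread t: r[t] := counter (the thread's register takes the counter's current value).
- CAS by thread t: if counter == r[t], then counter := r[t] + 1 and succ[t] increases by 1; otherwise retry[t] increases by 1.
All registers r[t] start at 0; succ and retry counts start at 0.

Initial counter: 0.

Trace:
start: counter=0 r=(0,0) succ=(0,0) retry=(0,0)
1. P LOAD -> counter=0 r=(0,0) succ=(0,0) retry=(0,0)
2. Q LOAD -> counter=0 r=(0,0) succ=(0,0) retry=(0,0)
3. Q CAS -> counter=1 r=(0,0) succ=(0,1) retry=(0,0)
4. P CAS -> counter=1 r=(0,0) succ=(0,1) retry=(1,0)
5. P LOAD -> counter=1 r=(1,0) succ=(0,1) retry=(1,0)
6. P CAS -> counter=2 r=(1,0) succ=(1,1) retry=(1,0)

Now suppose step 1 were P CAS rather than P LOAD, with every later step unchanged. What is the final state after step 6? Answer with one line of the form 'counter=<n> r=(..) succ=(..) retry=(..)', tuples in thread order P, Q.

(re-executing from step 1 with the substitution; state before step 1: counter=0 r=(0,0) succ=(0,0) retry=(0,0))
1. P CAS -> counter=1 r=(0,0) succ=(1,0) retry=(0,0)
2. Q LOAD -> counter=1 r=(0,1) succ=(1,0) retry=(0,0)
3. Q CAS -> counter=2 r=(0,1) succ=(1,1) retry=(0,0)
4. P CAS -> counter=2 r=(0,1) succ=(1,1) retry=(1,0)
5. P LOAD -> counter=2 r=(2,1) succ=(1,1) retry=(1,0)
6. P CAS -> counter=3 r=(2,1) succ=(2,1) retry=(1,0)

counter=3 r=(2,1) succ=(2,1) retry=(1,0)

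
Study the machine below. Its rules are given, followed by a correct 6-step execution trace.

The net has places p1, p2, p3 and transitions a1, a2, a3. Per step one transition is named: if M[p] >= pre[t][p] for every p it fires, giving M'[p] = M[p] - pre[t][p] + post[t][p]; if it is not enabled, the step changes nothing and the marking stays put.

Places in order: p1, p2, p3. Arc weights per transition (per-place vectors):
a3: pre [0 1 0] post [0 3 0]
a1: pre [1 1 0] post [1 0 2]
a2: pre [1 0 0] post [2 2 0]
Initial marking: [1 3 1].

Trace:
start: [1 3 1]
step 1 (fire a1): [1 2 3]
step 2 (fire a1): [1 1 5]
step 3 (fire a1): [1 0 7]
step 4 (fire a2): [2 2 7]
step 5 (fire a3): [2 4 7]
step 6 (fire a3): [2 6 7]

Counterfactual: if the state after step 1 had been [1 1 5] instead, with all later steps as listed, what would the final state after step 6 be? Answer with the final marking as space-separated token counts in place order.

state after step 1 := [1 1 5]
step 2 (fire a1): [1 0 7]
step 3 (fire a1): [1 0 7]
step 4 (fire a2): [2 2 7]
step 5 (fire a3): [2 4 7]
step 6 (fire a3): [2 6 7]

2 6 7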